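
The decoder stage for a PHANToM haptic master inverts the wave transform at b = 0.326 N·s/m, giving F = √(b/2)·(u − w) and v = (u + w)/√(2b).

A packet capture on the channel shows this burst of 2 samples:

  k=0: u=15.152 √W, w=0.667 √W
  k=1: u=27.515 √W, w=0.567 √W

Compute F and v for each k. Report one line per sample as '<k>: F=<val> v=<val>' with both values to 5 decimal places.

0: F=5.84807 v=19.59094
1: F=10.87979 v=34.77797

k=0: u−w=14.48500, u+w=15.81900; √(b/2)=0.40373, √(2b)=0.80747; F=0.40373×14.485=5.84807, v=15.81900/0.80747=19.59094
k=1: u−w=26.94800, u+w=28.08200; √(b/2)=0.40373, √(2b)=0.80747; F=0.40373×26.948=10.87979, v=28.08200/0.80747=34.77797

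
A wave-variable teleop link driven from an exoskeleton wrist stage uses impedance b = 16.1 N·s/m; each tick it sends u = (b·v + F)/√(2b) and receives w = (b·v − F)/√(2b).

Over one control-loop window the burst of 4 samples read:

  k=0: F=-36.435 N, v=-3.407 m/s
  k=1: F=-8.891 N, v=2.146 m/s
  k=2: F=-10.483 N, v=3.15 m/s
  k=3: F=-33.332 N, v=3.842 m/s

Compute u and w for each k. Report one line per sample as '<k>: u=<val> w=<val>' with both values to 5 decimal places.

k=0: b·v=16.1×(-3.407)=-54.85270; √(2b)=5.67450; u=(-54.85270+(-36.435))/5.67450=-16.08734, w=(-54.85270−(-36.435))/5.67450=-3.24569
k=1: b·v=16.1×2.146=34.55060; √(2b)=5.67450; u=(34.55060+(-8.891))/5.67450=4.52191, w=(34.55060−(-8.891))/5.67450=7.65558
k=2: b·v=16.1×3.15=50.71500; √(2b)=5.67450; u=(50.71500+(-10.483))/5.67450=7.08996, w=(50.71500−(-10.483))/5.67450=10.78473
k=3: b·v=16.1×3.842=61.85620; √(2b)=5.67450; u=(61.85620+(-33.332))/5.67450=5.02673, w=(61.85620−(-33.332))/5.67450=16.77472

0: u=-16.08734 w=-3.24569
1: u=4.52191 w=7.65558
2: u=7.08996 w=10.78473
3: u=5.02673 w=16.77472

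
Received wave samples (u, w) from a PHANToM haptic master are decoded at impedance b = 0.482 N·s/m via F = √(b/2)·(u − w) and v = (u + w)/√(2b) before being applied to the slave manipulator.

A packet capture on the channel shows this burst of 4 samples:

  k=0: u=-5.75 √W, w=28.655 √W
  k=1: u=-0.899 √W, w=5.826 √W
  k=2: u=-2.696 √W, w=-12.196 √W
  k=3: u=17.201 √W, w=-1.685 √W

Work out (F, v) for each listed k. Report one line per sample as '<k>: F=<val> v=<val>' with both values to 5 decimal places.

k=0: u−w=-34.40500, u+w=22.90500; √(b/2)=0.49092, √(2b)=0.98184; F=0.49092×(-34.405)=-16.89002, v=22.90500/0.98184=23.32877
k=1: u−w=-6.72500, u+w=4.92700; √(b/2)=0.49092, √(2b)=0.98184; F=0.49092×(-6.725)=-3.30142, v=4.92700/0.98184=5.01815
k=2: u−w=9.50000, u+w=-14.89200; √(b/2)=0.49092, √(2b)=0.98184; F=0.49092×9.5=4.66372, v=-14.89200/0.98184=-15.16752
k=3: u−w=18.88600, u+w=15.51600; √(b/2)=0.49092, √(2b)=0.98184; F=0.49092×18.886=9.27147, v=15.51600/0.98184=15.80306

0: F=-16.89002 v=23.32877
1: F=-3.30142 v=5.01815
2: F=4.66372 v=-15.16752
3: F=9.27147 v=15.80306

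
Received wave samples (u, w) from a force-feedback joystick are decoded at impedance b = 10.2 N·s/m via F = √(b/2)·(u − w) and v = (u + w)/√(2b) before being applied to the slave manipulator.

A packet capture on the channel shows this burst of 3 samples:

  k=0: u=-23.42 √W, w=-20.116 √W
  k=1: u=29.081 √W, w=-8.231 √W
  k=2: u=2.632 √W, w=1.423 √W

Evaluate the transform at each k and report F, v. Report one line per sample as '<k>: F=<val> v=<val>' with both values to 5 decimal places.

k=0: u−w=-3.30400, u+w=-43.53600; √(b/2)=2.25832, √(2b)=4.51664; F=2.25832×(-3.304)=-7.46148, v=-43.53600/4.51664=-9.63903
k=1: u−w=37.31200, u+w=20.85000; √(b/2)=2.25832, √(2b)=4.51664; F=2.25832×37.312=84.26236, v=20.85000/4.51664=4.61627
k=2: u−w=1.20900, u+w=4.05500; √(b/2)=2.25832, √(2b)=4.51664; F=2.25832×1.209=2.73031, v=4.05500/4.51664=0.89779

0: F=-7.46148 v=-9.63903
1: F=84.26236 v=4.61627
2: F=2.73031 v=0.89779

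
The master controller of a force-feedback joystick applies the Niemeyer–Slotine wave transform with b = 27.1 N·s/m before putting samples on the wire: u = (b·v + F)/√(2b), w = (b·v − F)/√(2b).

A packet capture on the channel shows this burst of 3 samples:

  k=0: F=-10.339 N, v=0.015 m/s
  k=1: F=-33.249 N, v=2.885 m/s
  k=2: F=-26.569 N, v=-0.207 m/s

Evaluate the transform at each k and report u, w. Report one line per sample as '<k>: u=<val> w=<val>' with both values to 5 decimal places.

k=0: b·v=27.1×0.015=0.40650; √(2b)=7.36206; u=(0.40650+(-10.339))/7.36206=-1.34915, w=(0.40650−(-10.339))/7.36206=1.45958
k=1: b·v=27.1×2.885=78.18350; √(2b)=7.36206; u=(78.18350+(-33.249))/7.36206=6.10352, w=(78.18350−(-33.249))/7.36206=15.13604
k=2: b·v=27.1×(-0.207)=-5.60970; √(2b)=7.36206; u=(-5.60970+(-26.569))/7.36206=-4.37088, w=(-5.60970−(-26.569))/7.36206=2.84693

0: u=-1.34915 w=1.45958
1: u=6.10352 w=15.13604
2: u=-4.37088 w=2.84693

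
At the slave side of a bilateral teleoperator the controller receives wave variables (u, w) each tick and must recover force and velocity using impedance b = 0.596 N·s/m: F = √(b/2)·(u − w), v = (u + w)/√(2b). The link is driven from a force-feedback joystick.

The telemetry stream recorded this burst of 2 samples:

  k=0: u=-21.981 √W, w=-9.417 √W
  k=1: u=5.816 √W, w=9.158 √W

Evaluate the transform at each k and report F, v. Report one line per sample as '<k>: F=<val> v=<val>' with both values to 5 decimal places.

k=0: u−w=-12.56400, u+w=-31.39800; √(b/2)=0.54589, √(2b)=1.09179; F=0.54589×(-12.564)=-6.85861, v=-31.39800/1.09179=-28.75834
k=1: u−w=-3.34200, u+w=14.97400; √(b/2)=0.54589, √(2b)=1.09179; F=0.54589×(-3.342)=-1.82438, v=14.97400/1.09179=13.71512

0: F=-6.85861 v=-28.75834
1: F=-1.82438 v=13.71512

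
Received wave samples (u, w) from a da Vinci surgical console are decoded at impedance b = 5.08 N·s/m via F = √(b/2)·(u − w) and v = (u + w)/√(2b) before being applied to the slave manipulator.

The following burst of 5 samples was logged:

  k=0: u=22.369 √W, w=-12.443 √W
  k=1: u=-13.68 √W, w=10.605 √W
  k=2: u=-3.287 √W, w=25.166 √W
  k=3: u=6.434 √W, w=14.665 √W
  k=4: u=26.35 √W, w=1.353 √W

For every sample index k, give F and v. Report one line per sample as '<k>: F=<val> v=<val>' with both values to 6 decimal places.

0: F=55.481198 v=3.114063
1: F=-38.703921 v=-0.964713
2: F=-45.346620 v=6.864053
3: F=-13.118055 v=6.619345
4: F=39.838662 v=8.691204

k=0: u−w=34.812000, u+w=9.926000; √(b/2)=1.593738, √(2b)=3.187475; F=1.593738×34.812=55.481198, v=9.926000/3.187475=3.114063
k=1: u−w=-24.285000, u+w=-3.075000; √(b/2)=1.593738, √(2b)=3.187475; F=1.593738×(-24.285)=-38.703921, v=-3.075000/3.187475=-0.964713
k=2: u−w=-28.453000, u+w=21.879000; √(b/2)=1.593738, √(2b)=3.187475; F=1.593738×(-28.453)=-45.346620, v=21.879000/3.187475=6.864053
k=3: u−w=-8.231000, u+w=21.099000; √(b/2)=1.593738, √(2b)=3.187475; F=1.593738×(-8.231)=-13.118055, v=21.099000/3.187475=6.619345
k=4: u−w=24.997000, u+w=27.703000; √(b/2)=1.593738, √(2b)=3.187475; F=1.593738×24.997=39.838662, v=27.703000/3.187475=8.691204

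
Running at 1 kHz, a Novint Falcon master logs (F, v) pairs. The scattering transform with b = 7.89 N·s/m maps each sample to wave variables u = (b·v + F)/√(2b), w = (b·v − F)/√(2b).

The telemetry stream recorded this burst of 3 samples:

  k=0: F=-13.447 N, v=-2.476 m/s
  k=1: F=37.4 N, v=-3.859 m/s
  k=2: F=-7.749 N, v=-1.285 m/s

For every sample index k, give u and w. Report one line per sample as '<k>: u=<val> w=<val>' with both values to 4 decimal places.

0: u=-8.3029 w=-1.5327
1: u=1.7502 w=-17.0797
2: u=-4.5030 w=-0.6016

k=0: b·v=7.89×(-2.476)=-19.5356; √(2b)=3.9724; u=(-19.5356+(-13.447))/3.9724=-8.3029, w=(-19.5356−(-13.447))/3.9724=-1.5327
k=1: b·v=7.89×(-3.859)=-30.4475; √(2b)=3.9724; u=(-30.4475+37.4)/3.9724=1.7502, w=(-30.4475−37.4)/3.9724=-17.0797
k=2: b·v=7.89×(-1.285)=-10.1386; √(2b)=3.9724; u=(-10.1386+(-7.749))/3.9724=-4.5030, w=(-10.1386−(-7.749))/3.9724=-0.6016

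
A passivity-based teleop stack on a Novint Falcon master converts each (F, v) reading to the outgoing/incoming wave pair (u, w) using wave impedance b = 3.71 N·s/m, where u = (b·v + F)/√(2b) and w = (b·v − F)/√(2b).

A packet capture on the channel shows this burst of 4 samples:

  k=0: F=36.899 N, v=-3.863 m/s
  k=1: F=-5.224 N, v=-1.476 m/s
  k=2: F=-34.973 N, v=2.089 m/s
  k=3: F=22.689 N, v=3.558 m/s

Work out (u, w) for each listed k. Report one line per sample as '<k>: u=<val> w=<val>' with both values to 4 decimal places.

0: u=8.2847 w=-18.8074
1: u=-3.9281 w=-0.0925
2: u=-9.9938 w=15.6842
3: u=13.1753 w=-3.4835

k=0: b·v=3.71×(-3.863)=-14.3317; √(2b)=2.7240; u=(-14.3317+36.899)/2.7240=8.2847, w=(-14.3317−36.899)/2.7240=-18.8074
k=1: b·v=3.71×(-1.476)=-5.4760; √(2b)=2.7240; u=(-5.4760+(-5.224))/2.7240=-3.9281, w=(-5.4760−(-5.224))/2.7240=-0.0925
k=2: b·v=3.71×2.089=7.7502; √(2b)=2.7240; u=(7.7502+(-34.973))/2.7240=-9.9938, w=(7.7502−(-34.973))/2.7240=15.6842
k=3: b·v=3.71×3.558=13.2002; √(2b)=2.7240; u=(13.2002+22.689)/2.7240=13.1753, w=(13.2002−22.689)/2.7240=-3.4835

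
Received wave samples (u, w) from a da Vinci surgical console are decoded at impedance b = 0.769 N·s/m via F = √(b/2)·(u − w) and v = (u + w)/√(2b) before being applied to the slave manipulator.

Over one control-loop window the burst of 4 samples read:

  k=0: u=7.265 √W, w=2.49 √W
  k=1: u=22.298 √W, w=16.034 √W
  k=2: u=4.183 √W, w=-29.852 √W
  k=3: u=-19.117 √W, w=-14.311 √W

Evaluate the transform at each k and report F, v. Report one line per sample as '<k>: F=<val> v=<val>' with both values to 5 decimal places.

k=0: u−w=4.77500, u+w=9.75500; √(b/2)=0.62008, √(2b)=1.24016; F=0.62008×4.775=2.96089, v=9.75500/1.24016=7.86591
k=1: u−w=6.26400, u+w=38.33200; √(b/2)=0.62008, √(2b)=1.24016; F=0.62008×6.264=3.88419, v=38.33200/1.24016=30.90888
k=2: u−w=34.03500, u+w=-25.66900; √(b/2)=0.62008, √(2b)=1.24016; F=0.62008×34.035=21.10444, v=-25.66900/1.24016=-20.69811
k=3: u−w=-4.80600, u+w=-33.42800; √(b/2)=0.62008, √(2b)=1.24016; F=0.62008×(-4.806)=-2.98011, v=-33.42800/1.24016=-26.95456

0: F=2.96089 v=7.86591
1: F=3.88419 v=30.90888
2: F=21.10444 v=-20.69811
3: F=-2.98011 v=-26.95456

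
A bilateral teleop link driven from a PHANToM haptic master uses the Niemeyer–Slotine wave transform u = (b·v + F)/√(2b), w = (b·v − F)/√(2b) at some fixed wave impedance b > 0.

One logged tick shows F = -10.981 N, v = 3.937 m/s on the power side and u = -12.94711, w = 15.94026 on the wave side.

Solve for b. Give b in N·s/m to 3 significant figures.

u + w = 2.9931;  u + w = √(2b)·v, so √(2b) = 2.9931/3.937 = 0.7603.
b = (√(2b))²/2 = 0.5780/2 = 0.2890.
(Check via u − w = 2F/√(2b): u − w = -28.8874, 2F/√(2b) = -28.8874.)

b = 0.289 N·s/m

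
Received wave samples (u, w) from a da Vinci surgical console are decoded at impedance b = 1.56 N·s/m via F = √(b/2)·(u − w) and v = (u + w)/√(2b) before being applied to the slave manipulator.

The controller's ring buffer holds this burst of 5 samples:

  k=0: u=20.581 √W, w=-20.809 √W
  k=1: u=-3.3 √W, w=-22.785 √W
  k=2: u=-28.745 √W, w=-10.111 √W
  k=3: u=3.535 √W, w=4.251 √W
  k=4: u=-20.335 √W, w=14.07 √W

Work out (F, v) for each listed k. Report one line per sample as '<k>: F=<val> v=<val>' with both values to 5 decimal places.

k=0: u−w=41.39000, u+w=-0.22800; √(b/2)=0.88318, √(2b)=1.76635; F=0.88318×41.39=36.55466, v=-0.22800/1.76635=-0.12908
k=1: u−w=19.48500, u+w=-26.08500; √(b/2)=0.88318, √(2b)=1.76635; F=0.88318×19.485=17.20869, v=-26.08500/1.76635=-14.76772
k=2: u−w=-18.63400, u+w=-38.85600; √(b/2)=0.88318, √(2b)=1.76635; F=0.88318×(-18.634)=-16.45710, v=-38.85600/1.76635=-21.99788
k=3: u−w=-0.71600, u+w=7.78600; √(b/2)=0.88318, √(2b)=1.76635; F=0.88318×(-0.716)=-0.63235, v=7.78600/1.76635=4.40795
k=4: u−w=-34.40500, u+w=-6.26500; √(b/2)=0.88318, √(2b)=1.76635; F=0.88318×(-34.405)=-30.38567, v=-6.26500/1.76635=-3.54686

0: F=36.55466 v=-0.12908
1: F=17.20869 v=-14.76772
2: F=-16.45710 v=-21.99788
3: F=-0.63235 v=4.40795
4: F=-30.38567 v=-3.54686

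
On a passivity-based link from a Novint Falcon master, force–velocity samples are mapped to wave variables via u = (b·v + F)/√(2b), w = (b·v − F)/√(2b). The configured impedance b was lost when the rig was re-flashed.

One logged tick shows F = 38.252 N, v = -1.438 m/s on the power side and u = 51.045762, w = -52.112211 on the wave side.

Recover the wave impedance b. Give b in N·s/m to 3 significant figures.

b = 0.275 N·s/m

u + w = -1.066449;  u + w = √(2b)·v, so √(2b) = -1.066449/(-1.438) = 0.741620.
b = (√(2b))²/2 = 0.550000/2 = 0.275000.
(Check via u − w = 2F/√(2b): u − w = 103.157973, 2F/√(2b) = 103.158006.)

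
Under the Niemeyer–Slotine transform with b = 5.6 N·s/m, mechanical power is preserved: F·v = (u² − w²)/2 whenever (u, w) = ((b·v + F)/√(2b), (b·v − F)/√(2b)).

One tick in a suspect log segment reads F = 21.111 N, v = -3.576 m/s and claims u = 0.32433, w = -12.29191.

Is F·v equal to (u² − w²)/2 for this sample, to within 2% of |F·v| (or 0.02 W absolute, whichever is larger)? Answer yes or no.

F·v = 21.111×(-3.576) = -75.49294 W.
(u² − w²)/2 = (0.10519 − 151.09105)/2 = -75.49293 W.
|Δ| = 0.00001;  2% of max(1, |F·v|) = 1.50986.

yes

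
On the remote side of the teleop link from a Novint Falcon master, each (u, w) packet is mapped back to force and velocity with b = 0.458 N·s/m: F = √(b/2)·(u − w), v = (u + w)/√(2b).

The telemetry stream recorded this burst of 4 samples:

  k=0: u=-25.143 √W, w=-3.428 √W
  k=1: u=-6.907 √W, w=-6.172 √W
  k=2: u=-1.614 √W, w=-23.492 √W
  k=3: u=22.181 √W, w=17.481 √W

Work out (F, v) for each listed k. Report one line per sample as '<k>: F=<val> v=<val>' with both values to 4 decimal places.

k=0: u−w=-21.7150, u+w=-28.5710; √(b/2)=0.4785, √(2b)=0.9571; F=0.4785×(-21.715)=-10.3915, v=-28.5710/0.9571=-29.8523
k=1: u−w=-0.7350, u+w=-13.0790; √(b/2)=0.4785, √(2b)=0.9571; F=0.4785×(-0.735)=-0.3517, v=-13.0790/0.9571=-13.6655
k=2: u−w=21.8780, u+w=-25.1060; √(b/2)=0.4785, √(2b)=0.9571; F=0.4785×21.878=10.4695, v=-25.1060/0.9571=-26.2319
k=3: u−w=4.7000, u+w=39.6620; √(b/2)=0.4785, √(2b)=0.9571; F=0.4785×4.7=2.2491, v=39.6620/0.9571=41.4407

0: F=-10.3915 v=-29.8523
1: F=-0.3517 v=-13.6655
2: F=10.4695 v=-26.2319
3: F=2.2491 v=41.4407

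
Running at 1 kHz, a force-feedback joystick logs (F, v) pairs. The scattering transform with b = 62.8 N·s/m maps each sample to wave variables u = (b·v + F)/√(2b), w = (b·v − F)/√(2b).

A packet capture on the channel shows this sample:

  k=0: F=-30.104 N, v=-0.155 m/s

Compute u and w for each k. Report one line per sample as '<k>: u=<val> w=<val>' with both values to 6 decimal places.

0: u=-3.554698 w=1.817591

k=0: b·v=62.8×(-0.155)=-9.734000; √(2b)=11.207141; u=(-9.734000+(-30.104))/11.207141=-3.554698, w=(-9.734000−(-30.104))/11.207141=1.817591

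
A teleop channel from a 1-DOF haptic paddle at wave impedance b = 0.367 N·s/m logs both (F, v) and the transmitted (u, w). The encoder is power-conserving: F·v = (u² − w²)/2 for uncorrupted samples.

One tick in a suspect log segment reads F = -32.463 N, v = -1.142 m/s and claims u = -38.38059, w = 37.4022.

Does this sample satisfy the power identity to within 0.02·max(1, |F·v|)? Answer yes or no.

F·v = (-32.463)×(-1.142) = 37.07275 W.
(u² − w²)/2 = (1473.06969 − 1398.92456)/2 = 37.07256 W.
|Δ| = 0.00018;  2% of max(1, |F·v|) = 0.74145.

yes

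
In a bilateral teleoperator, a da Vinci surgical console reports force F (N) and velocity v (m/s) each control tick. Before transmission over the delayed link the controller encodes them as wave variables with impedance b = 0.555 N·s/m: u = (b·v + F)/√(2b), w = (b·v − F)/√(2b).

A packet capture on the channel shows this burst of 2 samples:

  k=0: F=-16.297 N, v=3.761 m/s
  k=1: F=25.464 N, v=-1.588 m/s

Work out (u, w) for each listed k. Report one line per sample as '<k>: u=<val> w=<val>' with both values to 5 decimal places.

k=0: b·v=0.555×3.761=2.08736; √(2b)=1.05357; u=(2.08736+(-16.297))/1.05357=-13.48720, w=(2.08736−(-16.297))/1.05357=17.44966
k=1: b·v=0.555×(-1.588)=-0.88134; √(2b)=1.05357; u=(-0.88134+25.464)/1.05357=23.33283, w=(-0.88134−25.464)/1.05357=-25.00589

0: u=-13.48720 w=17.44966
1: u=23.33283 w=-25.00589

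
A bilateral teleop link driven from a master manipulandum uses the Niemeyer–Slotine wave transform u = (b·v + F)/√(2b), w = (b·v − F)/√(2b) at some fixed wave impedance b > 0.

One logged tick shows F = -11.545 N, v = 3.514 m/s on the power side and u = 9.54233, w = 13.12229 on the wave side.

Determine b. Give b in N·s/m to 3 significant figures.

b = 20.8 N·s/m

u + w = 22.66462;  u + w = √(2b)·v, so √(2b) = 22.66462/3.514 = 6.44981.
b = (√(2b))²/2 = 41.60000/2 = 20.80000.
(Check via u − w = 2F/√(2b): u − w = -3.57996, 2F/√(2b) = -3.57995.)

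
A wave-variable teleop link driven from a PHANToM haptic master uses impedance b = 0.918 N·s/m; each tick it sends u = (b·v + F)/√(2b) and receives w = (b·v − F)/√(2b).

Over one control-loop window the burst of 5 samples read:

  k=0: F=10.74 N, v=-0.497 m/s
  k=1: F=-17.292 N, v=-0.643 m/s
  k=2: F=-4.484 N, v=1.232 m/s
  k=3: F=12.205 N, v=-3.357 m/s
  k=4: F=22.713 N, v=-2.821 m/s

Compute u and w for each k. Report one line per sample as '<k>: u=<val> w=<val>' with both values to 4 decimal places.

k=0: b·v=0.918×(-0.497)=-0.4562; √(2b)=1.3550; u=(-0.4562+10.74)/1.3550=7.5895, w=(-0.4562−10.74)/1.3550=-8.2630
k=1: b·v=0.918×(-0.643)=-0.5903; √(2b)=1.3550; u=(-0.5903+(-17.292))/1.3550=-13.1973, w=(-0.5903−(-17.292))/1.3550=12.3261
k=2: b·v=0.918×1.232=1.1310; √(2b)=1.3550; u=(1.1310+(-4.484))/1.3550=-2.4746, w=(1.1310−(-4.484))/1.3550=4.1439
k=3: b·v=0.918×(-3.357)=-3.0817; √(2b)=1.3550; u=(-3.0817+12.205)/1.3550=6.7331, w=(-3.0817−12.205)/1.3550=-11.2818
k=4: b·v=0.918×(-2.821)=-2.5897; √(2b)=1.3550; u=(-2.5897+22.713)/1.3550=14.8513, w=(-2.5897−22.713)/1.3550=-18.6737

0: u=7.5895 w=-8.2630
1: u=-13.1973 w=12.3261
2: u=-2.4746 w=4.1439
3: u=6.7331 w=-11.2818
4: u=14.8513 w=-18.6737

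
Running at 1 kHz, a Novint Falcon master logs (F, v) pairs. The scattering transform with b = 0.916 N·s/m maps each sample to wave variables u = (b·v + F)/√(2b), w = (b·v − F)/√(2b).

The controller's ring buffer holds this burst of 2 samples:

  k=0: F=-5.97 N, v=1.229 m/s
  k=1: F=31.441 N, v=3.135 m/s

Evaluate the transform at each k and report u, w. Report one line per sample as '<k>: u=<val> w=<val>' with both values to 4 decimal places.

k=0: b·v=0.916×1.229=1.1258; √(2b)=1.3535; u=(1.1258+(-5.97))/1.3535=-3.5790, w=(1.1258−(-5.97))/1.3535=5.2425
k=1: b·v=0.916×3.135=2.8717; √(2b)=1.3535; u=(2.8717+31.441)/1.3535=25.3508, w=(2.8717−31.441)/1.3535=-21.1075

0: u=-3.5790 w=5.2425
1: u=25.3508 w=-21.1075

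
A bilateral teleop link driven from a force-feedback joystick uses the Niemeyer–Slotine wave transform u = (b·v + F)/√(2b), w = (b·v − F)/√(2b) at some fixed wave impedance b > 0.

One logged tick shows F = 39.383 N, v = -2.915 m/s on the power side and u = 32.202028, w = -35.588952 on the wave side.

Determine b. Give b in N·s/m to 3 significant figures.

b = 0.675 N·s/m

u + w = -3.386924;  u + w = √(2b)·v, so √(2b) = -3.386924/(-2.915) = 1.161895.
b = (√(2b))²/2 = 1.350000/2 = 0.675000.
(Check via u − w = 2F/√(2b): u − w = 67.790980, 2F/√(2b) = 67.790978.)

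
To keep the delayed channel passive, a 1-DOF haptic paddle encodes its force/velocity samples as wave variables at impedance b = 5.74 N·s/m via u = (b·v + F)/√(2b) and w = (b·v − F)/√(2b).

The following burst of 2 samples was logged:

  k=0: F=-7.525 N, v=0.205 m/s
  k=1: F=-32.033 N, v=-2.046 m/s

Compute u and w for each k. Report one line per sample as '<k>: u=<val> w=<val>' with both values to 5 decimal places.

k=0: b·v=5.74×0.205=1.17670; √(2b)=3.38821; u=(1.17670+(-7.525))/3.38821=-1.87364, w=(1.17670−(-7.525))/3.38821=2.56823
k=1: b·v=5.74×(-2.046)=-11.74404; √(2b)=3.38821; u=(-11.74404+(-32.033))/3.38821=-12.92038, w=(-11.74404−(-32.033))/3.38821=5.98810

0: u=-1.87364 w=2.56823
1: u=-12.92038 w=5.98810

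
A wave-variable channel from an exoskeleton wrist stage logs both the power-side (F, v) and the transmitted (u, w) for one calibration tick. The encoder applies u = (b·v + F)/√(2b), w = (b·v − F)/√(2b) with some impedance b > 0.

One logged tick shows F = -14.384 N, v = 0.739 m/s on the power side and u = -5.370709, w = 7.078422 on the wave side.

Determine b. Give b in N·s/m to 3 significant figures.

u + w = 1.707713;  u + w = √(2b)·v, so √(2b) = 1.707713/0.739 = 2.310843.
b = (√(2b))²/2 = 5.339996/2 = 2.669998.
(Check via u − w = 2F/√(2b): u − w = -12.449131, 2F/√(2b) = -12.449136.)

b = 2.67 N·s/m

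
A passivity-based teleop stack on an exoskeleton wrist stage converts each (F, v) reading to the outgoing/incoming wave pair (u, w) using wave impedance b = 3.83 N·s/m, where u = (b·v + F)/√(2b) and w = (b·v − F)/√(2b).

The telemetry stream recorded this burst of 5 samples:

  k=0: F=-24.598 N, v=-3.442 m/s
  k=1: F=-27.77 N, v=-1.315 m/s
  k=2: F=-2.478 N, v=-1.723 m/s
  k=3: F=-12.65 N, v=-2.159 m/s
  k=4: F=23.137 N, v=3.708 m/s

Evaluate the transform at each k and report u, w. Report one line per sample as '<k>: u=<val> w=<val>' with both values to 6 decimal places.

0: u=-13.650780 w=4.124458
1: u=-11.853452 w=8.213965
2: u=-3.279686 w=-1.489010
3: u=-7.558331 w=1.582930
4: u=13.490999 w=-3.228477

k=0: b·v=3.83×(-3.442)=-13.182860; √(2b)=2.767671; u=(-13.182860+(-24.598))/2.767671=-13.650780, w=(-13.182860−(-24.598))/2.767671=4.124458
k=1: b·v=3.83×(-1.315)=-5.036450; √(2b)=2.767671; u=(-5.036450+(-27.77))/2.767671=-11.853452, w=(-5.036450−(-27.77))/2.767671=8.213965
k=2: b·v=3.83×(-1.723)=-6.599090; √(2b)=2.767671; u=(-6.599090+(-2.478))/2.767671=-3.279686, w=(-6.599090−(-2.478))/2.767671=-1.489010
k=3: b·v=3.83×(-2.159)=-8.268970; √(2b)=2.767671; u=(-8.268970+(-12.65))/2.767671=-7.558331, w=(-8.268970−(-12.65))/2.767671=1.582930
k=4: b·v=3.83×3.708=14.201640; √(2b)=2.767671; u=(14.201640+23.137)/2.767671=13.490999, w=(14.201640−23.137)/2.767671=-3.228477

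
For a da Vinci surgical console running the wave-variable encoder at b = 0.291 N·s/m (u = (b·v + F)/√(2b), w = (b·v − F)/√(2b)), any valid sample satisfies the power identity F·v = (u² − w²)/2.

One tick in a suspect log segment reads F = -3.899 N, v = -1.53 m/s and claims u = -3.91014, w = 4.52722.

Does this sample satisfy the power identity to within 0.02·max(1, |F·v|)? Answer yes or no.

F·v = (-3.899)×(-1.53) = 5.96547 W.
(u² − w²)/2 = (15.28919 − 20.49572)/2 = -2.60326 W.
|Δ| = 8.56873;  2% of max(1, |F·v|) = 0.11931.

no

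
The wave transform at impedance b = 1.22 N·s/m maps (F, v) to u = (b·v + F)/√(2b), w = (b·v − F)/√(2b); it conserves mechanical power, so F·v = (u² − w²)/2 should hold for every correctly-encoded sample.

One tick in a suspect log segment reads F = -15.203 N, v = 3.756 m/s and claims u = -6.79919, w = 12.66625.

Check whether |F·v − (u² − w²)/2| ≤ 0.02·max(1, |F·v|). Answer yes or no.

yes

F·v = (-15.203)×3.756 = -57.10247 W.
(u² − w²)/2 = (46.22898 − 160.43389)/2 = -57.10245 W.
|Δ| = 0.00002;  2% of max(1, |F·v|) = 1.14205.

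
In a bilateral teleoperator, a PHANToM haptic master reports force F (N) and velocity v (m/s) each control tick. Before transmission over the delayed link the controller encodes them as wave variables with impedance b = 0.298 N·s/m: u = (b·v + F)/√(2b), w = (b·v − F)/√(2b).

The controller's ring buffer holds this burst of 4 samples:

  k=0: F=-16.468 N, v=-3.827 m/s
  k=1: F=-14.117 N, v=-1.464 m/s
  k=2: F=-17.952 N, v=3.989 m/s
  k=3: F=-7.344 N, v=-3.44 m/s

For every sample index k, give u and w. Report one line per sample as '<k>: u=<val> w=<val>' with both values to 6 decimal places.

k=0: b·v=0.298×(-3.827)=-1.140446; √(2b)=0.772010; u=(-1.140446+(-16.468))/0.772010=-22.808562, w=(-1.140446−(-16.468))/0.772010=19.854078
k=1: b·v=0.298×(-1.464)=-0.436272; √(2b)=0.772010; u=(-0.436272+(-14.117))/0.772010=-18.851136, w=(-0.436272−(-14.117))/0.772010=17.720912
k=2: b·v=0.298×3.989=1.188722; √(2b)=0.772010; u=(1.188722+(-17.952))/0.772010=-21.713799, w=(1.188722−(-17.952))/0.772010=24.793349
k=3: b·v=0.298×(-3.44)=-1.025120; √(2b)=0.772010; u=(-1.025120+(-7.344))/0.772010=-10.840684, w=(-1.025120−(-7.344))/0.772010=8.184968

0: u=-22.808562 w=19.854078
1: u=-18.851136 w=17.720912
2: u=-21.713799 w=24.793349
3: u=-10.840684 w=8.184968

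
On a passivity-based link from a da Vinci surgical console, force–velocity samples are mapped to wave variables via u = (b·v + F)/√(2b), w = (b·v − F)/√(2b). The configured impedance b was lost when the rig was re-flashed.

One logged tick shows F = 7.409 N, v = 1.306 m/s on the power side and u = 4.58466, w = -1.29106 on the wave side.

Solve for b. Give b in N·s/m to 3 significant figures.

b = 3.18 N·s/m

u + w = 3.2936;  u + w = √(2b)·v, so √(2b) = 3.2936/1.306 = 2.5219.
b = (√(2b))²/2 = 6.3600/2 = 3.1800.
(Check via u − w = 2F/√(2b): u − w = 5.8757, 2F/√(2b) = 5.8757.)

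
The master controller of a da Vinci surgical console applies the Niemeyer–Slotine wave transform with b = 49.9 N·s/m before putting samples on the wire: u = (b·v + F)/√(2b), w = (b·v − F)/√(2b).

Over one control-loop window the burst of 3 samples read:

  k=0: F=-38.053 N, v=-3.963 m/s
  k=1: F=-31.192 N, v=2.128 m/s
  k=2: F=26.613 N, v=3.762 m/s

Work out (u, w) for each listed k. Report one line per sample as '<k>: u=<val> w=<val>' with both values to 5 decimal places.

k=0: b·v=49.9×(-3.963)=-197.75370; √(2b)=9.98999; u=(-197.75370+(-38.053))/9.98999=-23.60429, w=(-197.75370−(-38.053))/9.98999=-15.98606
k=1: b·v=49.9×2.128=106.18720; √(2b)=9.98999; u=(106.18720+(-31.192))/9.98999=7.50703, w=(106.18720−(-31.192))/9.98999=13.75168
k=2: b·v=49.9×3.762=187.72380; √(2b)=9.98999; u=(187.72380+26.613)/9.98999=21.45515, w=(187.72380−26.613)/9.98999=16.12722

0: u=-23.60429 w=-15.98606
1: u=7.50703 w=13.75168
2: u=21.45515 w=16.12722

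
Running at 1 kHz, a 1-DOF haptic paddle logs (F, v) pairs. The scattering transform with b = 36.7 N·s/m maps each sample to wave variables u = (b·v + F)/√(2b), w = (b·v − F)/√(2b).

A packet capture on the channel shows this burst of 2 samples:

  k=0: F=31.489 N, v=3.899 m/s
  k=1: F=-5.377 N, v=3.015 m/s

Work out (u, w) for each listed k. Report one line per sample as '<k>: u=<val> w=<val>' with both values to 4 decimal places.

0: u=20.3776 w=13.0267
1: u=12.2877 w=13.5429

k=0: b·v=36.7×3.899=143.0933; √(2b)=8.5674; u=(143.0933+31.489)/8.5674=20.3776, w=(143.0933−31.489)/8.5674=13.0267
k=1: b·v=36.7×3.015=110.6505; √(2b)=8.5674; u=(110.6505+(-5.377))/8.5674=12.2877, w=(110.6505−(-5.377))/8.5674=13.5429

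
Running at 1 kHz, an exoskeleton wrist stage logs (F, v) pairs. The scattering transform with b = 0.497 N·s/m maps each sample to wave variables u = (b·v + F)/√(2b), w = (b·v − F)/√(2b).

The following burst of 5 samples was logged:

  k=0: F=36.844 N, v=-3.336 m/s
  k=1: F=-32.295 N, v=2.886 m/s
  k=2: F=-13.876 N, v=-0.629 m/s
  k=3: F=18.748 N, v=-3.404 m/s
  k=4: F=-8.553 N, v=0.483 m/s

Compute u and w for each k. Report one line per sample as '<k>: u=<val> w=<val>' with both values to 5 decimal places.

k=0: b·v=0.497×(-3.336)=-1.65799; √(2b)=0.99700; u=(-1.65799+36.844)/0.99700=35.29204, w=(-1.65799−36.844)/0.99700=-38.61802
k=1: b·v=0.497×2.886=1.43434; √(2b)=0.99700; u=(1.43434+(-32.295))/0.99700=-30.95366, w=(1.43434−(-32.295))/0.99700=33.83099
k=2: b·v=0.497×(-0.629)=-0.31261; √(2b)=0.99700; u=(-0.31261+(-13.876))/0.99700=-14.23137, w=(-0.31261−(-13.876))/0.99700=13.60426
k=3: b·v=0.497×(-3.404)=-1.69179; √(2b)=0.99700; u=(-1.69179+18.748)/0.99700=17.10761, w=(-1.69179−18.748)/0.99700=-20.50138
k=4: b·v=0.497×0.483=0.24005; √(2b)=0.99700; u=(0.24005+(-8.553))/0.99700=-8.33800, w=(0.24005−(-8.553))/0.99700=8.81955

0: u=35.29204 w=-38.61802
1: u=-30.95366 w=33.83099
2: u=-14.23137 w=13.60426
3: u=17.10761 w=-20.50138
4: u=-8.33800 w=8.81955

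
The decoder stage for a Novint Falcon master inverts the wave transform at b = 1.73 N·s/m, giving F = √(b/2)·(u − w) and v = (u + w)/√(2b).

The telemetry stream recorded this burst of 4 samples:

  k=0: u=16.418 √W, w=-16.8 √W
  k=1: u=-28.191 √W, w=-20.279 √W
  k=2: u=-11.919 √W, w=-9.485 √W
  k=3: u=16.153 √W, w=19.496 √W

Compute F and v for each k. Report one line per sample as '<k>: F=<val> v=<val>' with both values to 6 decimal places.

0: F=30.894526 v=-0.205364
1: F=-7.358585 v=-26.057633
2: F=-2.263751 v=-11.506862
3: F=-3.109170 v=19.165021

k=0: u−w=33.218000, u+w=-0.382000; √(b/2)=0.930054, √(2b)=1.860108; F=0.930054×33.218=30.894526, v=-0.382000/1.860108=-0.205364
k=1: u−w=-7.912000, u+w=-48.470000; √(b/2)=0.930054, √(2b)=1.860108; F=0.930054×(-7.912)=-7.358585, v=-48.470000/1.860108=-26.057633
k=2: u−w=-2.434000, u+w=-21.404000; √(b/2)=0.930054, √(2b)=1.860108; F=0.930054×(-2.434)=-2.263751, v=-21.404000/1.860108=-11.506862
k=3: u−w=-3.343000, u+w=35.649000; √(b/2)=0.930054, √(2b)=1.860108; F=0.930054×(-3.343)=-3.109170, v=35.649000/1.860108=19.165021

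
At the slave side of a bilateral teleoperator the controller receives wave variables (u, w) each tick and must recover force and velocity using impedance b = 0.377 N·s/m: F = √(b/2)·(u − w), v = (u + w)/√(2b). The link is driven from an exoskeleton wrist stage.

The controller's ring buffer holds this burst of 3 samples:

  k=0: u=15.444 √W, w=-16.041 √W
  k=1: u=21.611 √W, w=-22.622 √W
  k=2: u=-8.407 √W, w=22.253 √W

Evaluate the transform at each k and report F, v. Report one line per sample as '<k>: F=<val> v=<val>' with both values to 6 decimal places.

0: F=13.669712 v=-0.687525
1: F=19.204459 v=-1.164302
2: F=-13.311525 v=15.945519

k=0: u−w=31.485000, u+w=-0.597000; √(b/2)=0.434166, √(2b)=0.868332; F=0.434166×31.485=13.669712, v=-0.597000/0.868332=-0.687525
k=1: u−w=44.233000, u+w=-1.011000; √(b/2)=0.434166, √(2b)=0.868332; F=0.434166×44.233=19.204459, v=-1.011000/0.868332=-1.164302
k=2: u−w=-30.660000, u+w=13.846000; √(b/2)=0.434166, √(2b)=0.868332; F=0.434166×(-30.66)=-13.311525, v=13.846000/0.868332=15.945519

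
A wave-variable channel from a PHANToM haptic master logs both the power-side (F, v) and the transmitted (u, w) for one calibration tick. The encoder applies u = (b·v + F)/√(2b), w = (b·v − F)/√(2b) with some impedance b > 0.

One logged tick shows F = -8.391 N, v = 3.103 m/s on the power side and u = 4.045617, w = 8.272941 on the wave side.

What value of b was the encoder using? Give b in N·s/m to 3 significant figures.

u + w = 12.318558;  u + w = √(2b)·v, so √(2b) = 12.318558/3.103 = 3.969887.
b = (√(2b))²/2 = 15.759999/2 = 7.880000.
(Check via u − w = 2F/√(2b): u − w = -4.227324, 2F/√(2b) = -4.227325.)

b = 7.88 N·s/m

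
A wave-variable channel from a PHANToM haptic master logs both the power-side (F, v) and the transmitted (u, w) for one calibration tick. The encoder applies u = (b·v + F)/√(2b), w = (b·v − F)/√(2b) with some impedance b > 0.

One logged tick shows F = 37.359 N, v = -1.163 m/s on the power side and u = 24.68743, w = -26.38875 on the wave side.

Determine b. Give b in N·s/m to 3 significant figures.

b = 1.07 N·s/m

u + w = -1.70132;  u + w = √(2b)·v, so √(2b) = -1.70132/(-1.163) = 1.46287.
b = (√(2b))²/2 = 2.13999/2 = 1.07000.
(Check via u − w = 2F/√(2b): u − w = 51.07618, 2F/√(2b) = 51.07624.)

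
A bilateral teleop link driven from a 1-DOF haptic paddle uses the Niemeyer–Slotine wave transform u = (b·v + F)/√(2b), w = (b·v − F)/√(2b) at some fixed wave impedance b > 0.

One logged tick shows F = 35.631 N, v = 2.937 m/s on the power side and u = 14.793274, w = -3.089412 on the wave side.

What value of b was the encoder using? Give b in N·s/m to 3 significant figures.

u + w = 11.703862;  u + w = √(2b)·v, so √(2b) = 11.703862/2.937 = 3.984972.
b = (√(2b))²/2 = 15.880000/2 = 7.940000.
(Check via u − w = 2F/√(2b): u − w = 17.882686, 2F/√(2b) = 17.882686.)

b = 7.94 N·s/m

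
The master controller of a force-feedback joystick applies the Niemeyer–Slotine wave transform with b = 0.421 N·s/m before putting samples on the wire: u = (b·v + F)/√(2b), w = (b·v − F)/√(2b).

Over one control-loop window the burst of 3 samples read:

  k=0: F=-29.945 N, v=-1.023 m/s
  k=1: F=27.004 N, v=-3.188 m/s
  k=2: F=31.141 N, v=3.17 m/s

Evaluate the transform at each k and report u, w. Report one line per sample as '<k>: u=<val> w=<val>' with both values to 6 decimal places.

0: u=-33.103202 w=32.164492
1: u=27.966103 w=-30.891429
2: u=35.391644 w=-32.482834

k=0: b·v=0.421×(-1.023)=-0.430683; √(2b)=0.917606; u=(-0.430683+(-29.945))/0.917606=-33.103202, w=(-0.430683−(-29.945))/0.917606=32.164492
k=1: b·v=0.421×(-3.188)=-1.342148; √(2b)=0.917606; u=(-1.342148+27.004)/0.917606=27.966103, w=(-1.342148−27.004)/0.917606=-30.891429
k=2: b·v=0.421×3.17=1.334570; √(2b)=0.917606; u=(1.334570+31.141)/0.917606=35.391644, w=(1.334570−31.141)/0.917606=-32.482834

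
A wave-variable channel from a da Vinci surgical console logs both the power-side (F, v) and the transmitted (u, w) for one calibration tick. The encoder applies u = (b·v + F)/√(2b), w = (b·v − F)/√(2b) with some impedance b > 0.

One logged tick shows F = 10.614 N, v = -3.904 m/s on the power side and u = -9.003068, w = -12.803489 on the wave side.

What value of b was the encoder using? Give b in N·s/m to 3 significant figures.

b = 15.6 N·s/m

u + w = -21.806557;  u + w = √(2b)·v, so √(2b) = -21.806557/(-3.904) = 5.585696.
b = (√(2b))²/2 = 31.199999/2 = 15.600000.
(Check via u − w = 2F/√(2b): u − w = 3.800421, 2F/√(2b) = 3.800422.)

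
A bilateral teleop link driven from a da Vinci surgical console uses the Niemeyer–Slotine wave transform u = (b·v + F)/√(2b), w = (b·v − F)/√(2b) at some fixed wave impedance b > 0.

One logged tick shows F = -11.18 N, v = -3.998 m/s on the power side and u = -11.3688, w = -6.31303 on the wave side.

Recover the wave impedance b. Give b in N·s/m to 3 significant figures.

u + w = -17.68183;  u + w = √(2b)·v, so √(2b) = -17.68183/(-3.998) = 4.42267.
b = (√(2b))²/2 = 19.56000/2 = 9.78000.
(Check via u − w = 2F/√(2b): u − w = -5.05577, 2F/√(2b) = -5.05577.)

b = 9.78 N·s/m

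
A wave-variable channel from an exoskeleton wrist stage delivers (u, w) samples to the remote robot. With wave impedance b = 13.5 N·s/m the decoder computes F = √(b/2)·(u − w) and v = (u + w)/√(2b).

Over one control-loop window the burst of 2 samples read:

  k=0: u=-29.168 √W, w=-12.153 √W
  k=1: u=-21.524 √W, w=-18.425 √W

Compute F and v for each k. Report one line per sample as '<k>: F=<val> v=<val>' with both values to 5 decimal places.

0: F=-44.20627 v=-7.95223
1: F=-8.05144 v=-7.68819

k=0: u−w=-17.01500, u+w=-41.32100; √(b/2)=2.59808, √(2b)=5.19615; F=2.59808×(-17.015)=-44.20627, v=-41.32100/5.19615=-7.95223
k=1: u−w=-3.09900, u+w=-39.94900; √(b/2)=2.59808, √(2b)=5.19615; F=2.59808×(-3.099)=-8.05144, v=-39.94900/5.19615=-7.68819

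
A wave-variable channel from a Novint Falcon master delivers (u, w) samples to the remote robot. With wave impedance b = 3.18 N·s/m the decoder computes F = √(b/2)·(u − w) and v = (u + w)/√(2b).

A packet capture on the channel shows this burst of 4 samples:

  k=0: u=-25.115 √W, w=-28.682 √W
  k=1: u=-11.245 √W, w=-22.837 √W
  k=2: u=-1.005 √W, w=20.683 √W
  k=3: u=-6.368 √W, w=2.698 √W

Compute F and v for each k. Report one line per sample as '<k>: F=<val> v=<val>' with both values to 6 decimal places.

0: F=4.497816 v=-21.331898
1: F=14.616956 v=-13.514392
2: F=-27.347527 v=7.802835
3: F=-11.431791 v=-1.455250

k=0: u−w=3.567000, u+w=-53.797000; √(b/2)=1.260952, √(2b)=2.521904; F=1.260952×3.567=4.497816, v=-53.797000/2.521904=-21.331898
k=1: u−w=11.592000, u+w=-34.082000; √(b/2)=1.260952, √(2b)=2.521904; F=1.260952×11.592=14.616956, v=-34.082000/2.521904=-13.514392
k=2: u−w=-21.688000, u+w=19.678000; √(b/2)=1.260952, √(2b)=2.521904; F=1.260952×(-21.688)=-27.347527, v=19.678000/2.521904=7.802835
k=3: u−w=-9.066000, u+w=-3.670000; √(b/2)=1.260952, √(2b)=2.521904; F=1.260952×(-9.066)=-11.431791, v=-3.670000/2.521904=-1.455250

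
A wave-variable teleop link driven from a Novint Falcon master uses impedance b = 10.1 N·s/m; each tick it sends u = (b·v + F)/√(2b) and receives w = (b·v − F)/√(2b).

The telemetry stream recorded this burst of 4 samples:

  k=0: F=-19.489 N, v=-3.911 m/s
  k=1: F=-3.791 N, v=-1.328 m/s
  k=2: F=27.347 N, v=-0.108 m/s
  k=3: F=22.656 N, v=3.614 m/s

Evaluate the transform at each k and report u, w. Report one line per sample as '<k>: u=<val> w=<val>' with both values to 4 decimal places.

0: u=-13.1251 w=-4.4526
1: u=-3.8278 w=-2.1408
2: u=5.8419 w=-6.3273
3: u=13.1623 w=3.0806

k=0: b·v=10.1×(-3.911)=-39.5011; √(2b)=4.4944; u=(-39.5011+(-19.489))/4.4944=-13.1251, w=(-39.5011−(-19.489))/4.4944=-4.4526
k=1: b·v=10.1×(-1.328)=-13.4128; √(2b)=4.4944; u=(-13.4128+(-3.791))/4.4944=-3.8278, w=(-13.4128−(-3.791))/4.4944=-2.1408
k=2: b·v=10.1×(-0.108)=-1.0908; √(2b)=4.4944; u=(-1.0908+27.347)/4.4944=5.8419, w=(-1.0908−27.347)/4.4944=-6.3273
k=3: b·v=10.1×3.614=36.5014; √(2b)=4.4944; u=(36.5014+22.656)/4.4944=13.1623, w=(36.5014−22.656)/4.4944=3.0806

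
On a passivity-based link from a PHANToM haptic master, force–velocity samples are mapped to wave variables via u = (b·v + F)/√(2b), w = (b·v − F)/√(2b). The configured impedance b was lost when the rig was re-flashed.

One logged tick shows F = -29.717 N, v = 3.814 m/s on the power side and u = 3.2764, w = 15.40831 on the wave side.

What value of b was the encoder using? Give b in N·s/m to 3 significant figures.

u + w = 18.6847;  u + w = √(2b)·v, so √(2b) = 18.6847/3.814 = 4.8990.
b = (√(2b))²/2 = 24.0000/2 = 12.0000.
(Check via u − w = 2F/√(2b): u − w = -12.1319, 2F/√(2b) = -12.1319.)

b = 12 N·s/m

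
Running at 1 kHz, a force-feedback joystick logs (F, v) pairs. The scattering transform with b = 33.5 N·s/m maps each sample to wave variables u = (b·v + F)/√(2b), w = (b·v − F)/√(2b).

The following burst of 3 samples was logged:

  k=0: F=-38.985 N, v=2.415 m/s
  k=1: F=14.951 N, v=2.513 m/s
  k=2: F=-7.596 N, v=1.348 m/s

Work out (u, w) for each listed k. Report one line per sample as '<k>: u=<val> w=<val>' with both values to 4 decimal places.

0: u=5.1210 w=14.6466
1: u=12.1115 w=8.4583
2: u=4.5889 w=6.4449

k=0: b·v=33.5×2.415=80.9025; √(2b)=8.1854; u=(80.9025+(-38.985))/8.1854=5.1210, w=(80.9025−(-38.985))/8.1854=14.6466
k=1: b·v=33.5×2.513=84.1855; √(2b)=8.1854; u=(84.1855+14.951)/8.1854=12.1115, w=(84.1855−14.951)/8.1854=8.4583
k=2: b·v=33.5×1.348=45.1580; √(2b)=8.1854; u=(45.1580+(-7.596))/8.1854=4.5889, w=(45.1580−(-7.596))/8.1854=6.4449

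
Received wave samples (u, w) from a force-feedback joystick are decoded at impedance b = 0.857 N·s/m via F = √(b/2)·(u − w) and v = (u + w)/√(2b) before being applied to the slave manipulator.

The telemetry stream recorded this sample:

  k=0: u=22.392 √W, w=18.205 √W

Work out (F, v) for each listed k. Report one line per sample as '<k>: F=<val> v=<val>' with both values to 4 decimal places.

0: F=2.7408 v=31.0091

k=0: u−w=4.1870, u+w=40.5970; √(b/2)=0.6546, √(2b)=1.3092; F=0.6546×4.187=2.7408, v=40.5970/1.3092=31.0091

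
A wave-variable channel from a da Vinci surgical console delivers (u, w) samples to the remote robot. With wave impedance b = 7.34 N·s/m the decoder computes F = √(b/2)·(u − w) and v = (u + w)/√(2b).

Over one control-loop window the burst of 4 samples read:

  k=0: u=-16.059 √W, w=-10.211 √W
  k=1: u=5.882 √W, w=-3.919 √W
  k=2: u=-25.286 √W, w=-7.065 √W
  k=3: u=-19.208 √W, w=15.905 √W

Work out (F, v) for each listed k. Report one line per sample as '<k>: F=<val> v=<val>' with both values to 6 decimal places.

0: F=-11.203156 v=-6.856414
1: F=18.776015 v=0.512339
2: F=-34.906414 v=-8.443542
3: F=-67.266831 v=-0.862076

k=0: u−w=-5.848000, u+w=-26.270000; √(b/2)=1.915724, √(2b)=3.831449; F=1.915724×(-5.848)=-11.203156, v=-26.270000/3.831449=-6.856414
k=1: u−w=9.801000, u+w=1.963000; √(b/2)=1.915724, √(2b)=3.831449; F=1.915724×9.801=18.776015, v=1.963000/3.831449=0.512339
k=2: u−w=-18.221000, u+w=-32.351000; √(b/2)=1.915724, √(2b)=3.831449; F=1.915724×(-18.221)=-34.906414, v=-32.351000/3.831449=-8.443542
k=3: u−w=-35.113000, u+w=-3.303000; √(b/2)=1.915724, √(2b)=3.831449; F=1.915724×(-35.113)=-67.266831, v=-3.303000/3.831449=-0.862076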